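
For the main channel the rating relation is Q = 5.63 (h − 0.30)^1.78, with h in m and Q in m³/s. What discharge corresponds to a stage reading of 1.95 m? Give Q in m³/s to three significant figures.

Q = 5.63 × (1.95 − 0.30)^1.78 = 5.63 × 1.65^1.78 = 13.73 m³/s

13.7 m³/s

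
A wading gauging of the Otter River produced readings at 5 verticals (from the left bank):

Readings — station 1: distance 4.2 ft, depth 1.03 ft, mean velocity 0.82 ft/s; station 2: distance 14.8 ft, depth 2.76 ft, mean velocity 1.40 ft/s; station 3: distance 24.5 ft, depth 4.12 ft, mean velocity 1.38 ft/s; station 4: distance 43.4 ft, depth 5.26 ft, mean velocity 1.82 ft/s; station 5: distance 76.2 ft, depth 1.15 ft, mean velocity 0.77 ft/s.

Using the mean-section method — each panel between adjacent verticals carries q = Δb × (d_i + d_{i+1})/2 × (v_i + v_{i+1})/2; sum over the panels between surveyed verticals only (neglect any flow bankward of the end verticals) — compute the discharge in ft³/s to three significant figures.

Panel 1-2: Δb = 10.6 ft, d̄ = (1.03+2.76)/2 = 1.895, v̄ = (0.82+1.40)/2 = 1.11 → q = 10.6×1.895×1.11 = 22.30 ft³/s
Panel 2-3: Δb = 9.7 ft, d̄ = (2.76+4.12)/2 = 3.44, v̄ = (1.40+1.38)/2 = 1.39 → q = 9.7×3.44×1.39 = 46.38 ft³/s
Panel 3-4: Δb = 18.9 ft, d̄ = (4.12+5.26)/2 = 4.69, v̄ = (1.38+1.82)/2 = 1.6 → q = 18.9×4.69×1.6 = 141.8 ft³/s
Panel 4-5: Δb = 32.8 ft, d̄ = (5.26+1.15)/2 = 3.205, v̄ = (1.82+0.77)/2 = 1.295 → q = 32.8×3.205×1.295 = 136.1 ft³/s
Q = Σ q = 346.6 ft³/s

347 ft³/s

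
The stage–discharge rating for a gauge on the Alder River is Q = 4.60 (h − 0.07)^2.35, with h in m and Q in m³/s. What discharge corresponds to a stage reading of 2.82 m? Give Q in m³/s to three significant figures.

49.6 m³/s

Q = 4.60 × (2.82 − 0.07)^2.35 = 4.60 × 2.75^2.35 = 49.57 m³/s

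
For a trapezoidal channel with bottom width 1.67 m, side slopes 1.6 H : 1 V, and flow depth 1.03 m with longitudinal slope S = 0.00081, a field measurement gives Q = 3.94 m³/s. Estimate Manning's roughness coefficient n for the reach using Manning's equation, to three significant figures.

0.0179

A = (b + z·y)·y = (1.67 + 1.6×1.03)×1.03 = 3.418 m²
P = b + 2y√(1+z²) = 1.67 + 2×1.03×√(1+1.6²) = 5.557 m
R = A/P = 3.418/5.557 = 0.6150 m
n = (1/Q)·A·R^(2/3)·S^(1/2) = (1/3.94) × 3.418 × 0.7232 × 0.02846 = 0.01785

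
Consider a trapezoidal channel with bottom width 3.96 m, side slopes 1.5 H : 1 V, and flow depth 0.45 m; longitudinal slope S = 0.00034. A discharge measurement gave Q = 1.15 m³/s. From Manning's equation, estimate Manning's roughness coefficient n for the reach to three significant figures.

0.0173

A = (b + z·y)·y = (3.96 + 1.5×0.45)×0.45 = 2.086 m²
P = b + 2y√(1+z²) = 3.96 + 2×0.45×√(1+1.5²) = 5.582 m
R = A/P = 2.086/5.582 = 0.3736 m
n = (1/Q)·A·R^(2/3)·S^(1/2) = (1/1.15) × 2.086 × 0.5187 × 0.01844 = 0.01735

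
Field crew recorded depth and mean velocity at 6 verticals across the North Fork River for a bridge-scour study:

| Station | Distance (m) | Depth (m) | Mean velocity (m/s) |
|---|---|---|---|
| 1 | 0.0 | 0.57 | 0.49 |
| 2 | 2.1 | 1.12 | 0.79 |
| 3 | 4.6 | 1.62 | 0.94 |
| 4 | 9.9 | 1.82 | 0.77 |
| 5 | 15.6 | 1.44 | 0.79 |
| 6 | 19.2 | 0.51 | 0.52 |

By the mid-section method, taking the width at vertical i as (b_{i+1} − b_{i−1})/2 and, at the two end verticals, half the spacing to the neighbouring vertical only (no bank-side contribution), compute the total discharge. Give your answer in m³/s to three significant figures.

21.7 m³/s

w_1 = (2.1 − 0.0)/2 = 1.05 m; q_1 = 0.49 × 0.57 × 1.05 = 0.2933 m³/s
w_2 = (4.6 − 0.0)/2 = 2.3 m; q_2 = 0.79 × 1.12 × 2.3 = 2.035 m³/s
w_3 = (9.9 − 2.1)/2 = 3.9 m; q_3 = 0.94 × 1.62 × 3.9 = 5.939 m³/s
w_4 = (15.6 − 4.6)/2 = 5.5 m; q_4 = 0.77 × 1.82 × 5.5 = 7.708 m³/s
w_5 = (19.2 − 9.9)/2 = 4.65 m; q_5 = 0.79 × 1.44 × 4.65 = 5.290 m³/s
w_6 = (19.2 − 15.6)/2 = 1.8 m; q_6 = 0.52 × 0.51 × 1.8 = 0.4774 m³/s
Q = Σ qᵢ = 21.74 m³/s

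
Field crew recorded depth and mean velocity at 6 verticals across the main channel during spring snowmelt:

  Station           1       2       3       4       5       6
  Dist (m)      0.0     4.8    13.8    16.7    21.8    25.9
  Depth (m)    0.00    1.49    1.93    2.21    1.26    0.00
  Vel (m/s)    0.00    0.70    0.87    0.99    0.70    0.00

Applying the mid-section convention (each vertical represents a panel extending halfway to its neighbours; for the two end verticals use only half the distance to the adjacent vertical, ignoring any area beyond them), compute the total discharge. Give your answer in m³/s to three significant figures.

w_2 = (13.8 − 0.0)/2 = 6.9 m; q_2 = 0.70 × 1.49 × 6.9 = 7.197 m³/s
w_3 = (16.7 − 4.8)/2 = 5.95 m; q_3 = 0.87 × 1.93 × 5.95 = 9.991 m³/s
w_4 = (21.8 − 13.8)/2 = 4 m; q_4 = 0.99 × 2.21 × 4 = 8.752 m³/s
w_5 = (25.9 − 16.7)/2 = 4.6 m; q_5 = 0.70 × 1.26 × 4.6 = 4.057 m³/s
Stations 1, 6 contribute zero (depth or velocity is 0).
Q = Σ qᵢ = 30.00 m³/s

30.0 m³/s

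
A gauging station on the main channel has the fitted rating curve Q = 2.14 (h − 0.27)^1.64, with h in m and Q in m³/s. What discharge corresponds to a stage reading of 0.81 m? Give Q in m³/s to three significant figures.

Q = 2.14 × (0.81 − 0.27)^1.64 = 2.14 × 0.54^1.64 = 0.7790 m³/s

0.779 m³/s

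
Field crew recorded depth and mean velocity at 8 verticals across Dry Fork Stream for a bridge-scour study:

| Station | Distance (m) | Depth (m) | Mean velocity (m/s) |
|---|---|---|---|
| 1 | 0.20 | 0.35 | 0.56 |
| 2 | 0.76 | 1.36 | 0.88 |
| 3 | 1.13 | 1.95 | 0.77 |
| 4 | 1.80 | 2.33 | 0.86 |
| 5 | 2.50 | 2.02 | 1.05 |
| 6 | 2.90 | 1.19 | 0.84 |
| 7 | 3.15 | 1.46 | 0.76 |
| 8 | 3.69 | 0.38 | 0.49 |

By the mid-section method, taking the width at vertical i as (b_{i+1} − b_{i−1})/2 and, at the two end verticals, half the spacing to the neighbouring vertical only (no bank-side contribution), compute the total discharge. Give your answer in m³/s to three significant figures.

w_1 = (0.76 − 0.20)/2 = 0.28 m; q_1 = 0.56 × 0.35 × 0.28 = 0.05488 m³/s
w_2 = (1.13 − 0.20)/2 = 0.465 m; q_2 = 0.88 × 1.36 × 0.465 = 0.5565 m³/s
w_3 = (1.80 − 0.76)/2 = 0.52 m; q_3 = 0.77 × 1.95 × 0.52 = 0.7808 m³/s
w_4 = (2.50 − 1.13)/2 = 0.685 m; q_4 = 0.86 × 2.33 × 0.685 = 1.373 m³/s
w_5 = (2.90 − 1.80)/2 = 0.55 m; q_5 = 1.05 × 2.02 × 0.55 = 1.167 m³/s
w_6 = (3.15 − 2.50)/2 = 0.325 m; q_6 = 0.84 × 1.19 × 0.325 = 0.3249 m³/s
w_7 = (3.69 − 2.90)/2 = 0.395 m; q_7 = 0.76 × 1.46 × 0.395 = 0.4383 m³/s
w_8 = (3.69 − 3.15)/2 = 0.27 m; q_8 = 0.49 × 0.38 × 0.27 = 0.05027 m³/s
Q = Σ qᵢ = 4.745 m³/s

4.74 m³/s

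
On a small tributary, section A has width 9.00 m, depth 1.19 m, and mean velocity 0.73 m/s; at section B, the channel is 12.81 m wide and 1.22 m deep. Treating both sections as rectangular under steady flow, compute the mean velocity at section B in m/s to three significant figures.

0.500 m/s

Q = A₁V₁ = (9.00×1.19) × 0.73 = 7.818 m³/s
A₂ = 12.81 × 1.22 = 15.63 m²
V₂ = Q/A₂ = 7.818/15.63 = 0.5003 m/s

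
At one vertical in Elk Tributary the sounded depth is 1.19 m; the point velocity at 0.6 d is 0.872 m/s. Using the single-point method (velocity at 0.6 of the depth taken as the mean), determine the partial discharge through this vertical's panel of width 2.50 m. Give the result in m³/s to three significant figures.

v̄ = v₀.₆ = 0.872 m/s
q = v̄ × d × w = 0.8720 × 1.19 × 2.50 = 2.594 m³/s

2.59 m³/s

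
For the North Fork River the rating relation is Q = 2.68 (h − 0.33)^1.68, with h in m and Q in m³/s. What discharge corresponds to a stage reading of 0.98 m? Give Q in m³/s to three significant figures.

Q = 2.68 × (0.98 − 0.33)^1.68 = 2.68 × 0.65^1.68 = 1.300 m³/s

1.30 m³/s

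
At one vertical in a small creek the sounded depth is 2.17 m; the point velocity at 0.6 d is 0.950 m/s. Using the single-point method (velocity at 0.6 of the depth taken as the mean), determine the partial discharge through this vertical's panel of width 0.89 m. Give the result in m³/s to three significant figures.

v̄ = v₀.₆ = 0.950 m/s
q = v̄ × d × w = 0.9500 × 2.17 × 0.89 = 1.835 m³/s

1.83 m³/s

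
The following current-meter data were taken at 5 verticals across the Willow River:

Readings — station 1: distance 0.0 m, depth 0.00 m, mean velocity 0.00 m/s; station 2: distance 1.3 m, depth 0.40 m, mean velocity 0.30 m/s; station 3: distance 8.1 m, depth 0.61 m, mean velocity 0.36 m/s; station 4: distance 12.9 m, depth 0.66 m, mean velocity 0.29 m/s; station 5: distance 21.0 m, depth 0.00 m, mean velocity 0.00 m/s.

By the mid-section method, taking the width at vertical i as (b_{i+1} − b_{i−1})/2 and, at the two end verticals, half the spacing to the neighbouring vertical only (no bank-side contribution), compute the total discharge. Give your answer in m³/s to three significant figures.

2.99 m³/s

w_2 = (8.1 − 0.0)/2 = 4.05 m; q_2 = 0.30 × 0.40 × 4.05 = 0.4860 m³/s
w_3 = (12.9 − 1.3)/2 = 5.8 m; q_3 = 0.36 × 0.61 × 5.8 = 1.274 m³/s
w_4 = (21.0 − 8.1)/2 = 6.45 m; q_4 = 0.29 × 0.66 × 6.45 = 1.235 m³/s
Stations 1, 5 contribute zero (depth or velocity is 0).
Q = Σ qᵢ = 2.994 m³/s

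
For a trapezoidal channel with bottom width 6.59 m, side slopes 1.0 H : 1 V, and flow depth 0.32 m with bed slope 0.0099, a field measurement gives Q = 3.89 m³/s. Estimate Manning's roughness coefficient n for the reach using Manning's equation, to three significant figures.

0.0251

A = (b + z·y)·y = (6.59 + 1.0×0.32)×0.32 = 2.211 m²
P = b + 2y√(1+z²) = 6.59 + 2×0.32×√(1+1.0²) = 7.495 m
R = A/P = 2.211/7.495 = 0.2950 m
n = (1/Q)·A·R^(2/3)·S^(1/2) = (1/3.89) × 2.211 × 0.4432 × 0.09950 = 0.02506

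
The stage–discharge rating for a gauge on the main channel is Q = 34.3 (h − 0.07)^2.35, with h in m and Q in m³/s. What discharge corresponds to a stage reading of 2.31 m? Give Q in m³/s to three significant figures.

228 m³/s

Q = 34.3 × (2.31 − 0.07)^2.35 = 34.3 × 2.24^2.35 = 228.2 m³/s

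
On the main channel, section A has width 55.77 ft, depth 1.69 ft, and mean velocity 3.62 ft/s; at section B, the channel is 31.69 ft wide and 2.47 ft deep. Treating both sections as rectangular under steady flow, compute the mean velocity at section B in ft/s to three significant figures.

4.36 ft/s

Q = A₁V₁ = (55.77×1.69) × 3.62 = 341.2 ft³/s
A₂ = 31.69 × 2.47 = 78.27 ft²
V₂ = Q/A₂ = 341.2/78.27 = 4.359 ft/s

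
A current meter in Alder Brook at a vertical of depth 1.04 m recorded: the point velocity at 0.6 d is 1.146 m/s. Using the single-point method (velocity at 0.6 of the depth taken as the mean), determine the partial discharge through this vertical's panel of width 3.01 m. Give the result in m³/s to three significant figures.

3.59 m³/s

v̄ = v₀.₆ = 1.146 m/s
q = v̄ × d × w = 1.146 × 1.04 × 3.01 = 3.587 m³/s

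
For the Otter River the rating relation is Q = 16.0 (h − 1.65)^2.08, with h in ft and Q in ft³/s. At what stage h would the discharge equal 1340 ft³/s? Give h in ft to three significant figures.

h − h₀ = (Q/C)^(1/b) = (1340/16.0)^(1/2.08) = 8.405 ft
h = 1.65 + 8.405 = 10.05 ft

10.1 ft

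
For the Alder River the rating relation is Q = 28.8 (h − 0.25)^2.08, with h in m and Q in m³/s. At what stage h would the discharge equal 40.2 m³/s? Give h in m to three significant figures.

1.42 m

h − h₀ = (Q/C)^(1/b) = (40.2/28.8)^(1/2.08) = 1.174 m
h = 0.25 + 1.174 = 1.424 m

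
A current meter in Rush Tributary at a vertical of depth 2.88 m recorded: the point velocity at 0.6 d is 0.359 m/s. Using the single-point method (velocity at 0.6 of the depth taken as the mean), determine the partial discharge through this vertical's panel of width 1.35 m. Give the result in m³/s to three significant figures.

v̄ = v₀.₆ = 0.359 m/s
q = v̄ × d × w = 0.3590 × 2.88 × 1.35 = 1.396 m³/s

1.40 m³/s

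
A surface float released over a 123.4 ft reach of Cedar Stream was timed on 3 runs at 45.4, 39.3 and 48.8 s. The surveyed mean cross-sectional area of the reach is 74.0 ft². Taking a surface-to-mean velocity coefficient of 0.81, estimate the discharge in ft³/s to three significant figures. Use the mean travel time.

166 ft³/s

t̄ = (45.4 + 39.3 + 48.8) / 3 = 44.5 s
v_surface = L / t̄ = 123.4 / 44.5 = 2.773 ft/s
v_mean = 0.81 × 2.773 = 2.246 ft/s
Q = A × v_mean = 74.0 × 2.246 = 166.2 ft³/s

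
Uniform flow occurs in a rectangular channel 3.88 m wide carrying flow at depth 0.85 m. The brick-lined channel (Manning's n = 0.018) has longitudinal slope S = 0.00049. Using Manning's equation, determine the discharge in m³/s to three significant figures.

2.86 m³/s

A = b·y = 3.88 × 0.85 = 3.298 m²
P = b + 2y = 3.88 + 2×0.85 = 5.580 m
R = A/P = 3.298/5.580 = 0.5910 m
Q = (1/n)·A·R^(2/3)·S^(1/2) = (1/0.018) × 3.298 × 0.5910^(2/3) × 0.00049^(1/2) = 2.856 m³/s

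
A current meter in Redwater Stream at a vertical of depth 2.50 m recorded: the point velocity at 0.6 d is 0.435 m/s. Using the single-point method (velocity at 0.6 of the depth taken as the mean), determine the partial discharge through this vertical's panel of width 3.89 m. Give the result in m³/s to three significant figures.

v̄ = v₀.₆ = 0.435 m/s
q = v̄ × d × w = 0.4350 × 2.50 × 3.89 = 4.230 m³/s

4.23 m³/s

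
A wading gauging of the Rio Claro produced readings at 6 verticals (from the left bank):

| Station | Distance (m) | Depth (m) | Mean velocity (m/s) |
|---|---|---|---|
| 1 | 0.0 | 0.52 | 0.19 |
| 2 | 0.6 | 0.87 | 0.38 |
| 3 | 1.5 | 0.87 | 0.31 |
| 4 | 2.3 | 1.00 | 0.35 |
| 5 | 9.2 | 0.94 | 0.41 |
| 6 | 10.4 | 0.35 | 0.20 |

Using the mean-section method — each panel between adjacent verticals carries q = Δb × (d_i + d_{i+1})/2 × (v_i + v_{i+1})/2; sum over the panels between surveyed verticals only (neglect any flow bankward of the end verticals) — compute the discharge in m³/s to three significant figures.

3.42 m³/s

Panel 1-2: Δb = 0.6 m, d̄ = (0.52+0.87)/2 = 0.695, v̄ = (0.19+0.38)/2 = 0.285 → q = 0.6×0.695×0.285 = 0.1188 m³/s
Panel 2-3: Δb = 0.9 m, d̄ = (0.87+0.87)/2 = 0.87, v̄ = (0.38+0.31)/2 = 0.345 → q = 0.9×0.87×0.345 = 0.2701 m³/s
Panel 3-4: Δb = 0.8 m, d̄ = (0.87+1.00)/2 = 0.935, v̄ = (0.31+0.35)/2 = 0.33 → q = 0.8×0.935×0.33 = 0.2468 m³/s
Panel 4-5: Δb = 6.9 m, d̄ = (1.00+0.94)/2 = 0.97, v̄ = (0.35+0.41)/2 = 0.38 → q = 6.9×0.97×0.38 = 2.543 m³/s
Panel 5-6: Δb = 1.2 m, d̄ = (0.94+0.35)/2 = 0.645, v̄ = (0.41+0.20)/2 = 0.305 → q = 1.2×0.645×0.305 = 0.2361 m³/s
Q = Σ q = 3.415 m³/s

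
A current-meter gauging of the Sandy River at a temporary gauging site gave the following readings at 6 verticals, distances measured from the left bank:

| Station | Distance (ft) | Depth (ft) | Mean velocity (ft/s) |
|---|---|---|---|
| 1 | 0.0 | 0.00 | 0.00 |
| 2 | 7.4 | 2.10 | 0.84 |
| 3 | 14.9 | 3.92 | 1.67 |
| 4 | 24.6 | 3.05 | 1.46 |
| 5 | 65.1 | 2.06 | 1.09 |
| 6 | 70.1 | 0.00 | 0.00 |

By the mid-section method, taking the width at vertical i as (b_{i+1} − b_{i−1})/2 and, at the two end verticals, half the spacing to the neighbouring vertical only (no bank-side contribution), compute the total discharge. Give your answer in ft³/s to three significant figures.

w_2 = (14.9 − 0.0)/2 = 7.45 ft; q_2 = 0.84 × 2.10 × 7.45 = 13.14 ft³/s
w_3 = (24.6 − 7.4)/2 = 8.6 ft; q_3 = 1.67 × 3.92 × 8.6 = 56.30 ft³/s
w_4 = (65.1 − 14.9)/2 = 25.1 ft; q_4 = 1.46 × 3.05 × 25.1 = 111.8 ft³/s
w_5 = (70.1 − 24.6)/2 = 22.75 ft; q_5 = 1.09 × 2.06 × 22.75 = 51.08 ft³/s
Stations 1, 6 contribute zero (depth or velocity is 0).
Q = Σ qᵢ = 232.3 ft³/s

232 ft³/s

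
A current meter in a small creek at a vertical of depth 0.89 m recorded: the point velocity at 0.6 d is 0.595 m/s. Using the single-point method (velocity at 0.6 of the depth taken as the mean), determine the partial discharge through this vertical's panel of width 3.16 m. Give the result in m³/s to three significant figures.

1.67 m³/s

v̄ = v₀.₆ = 0.595 m/s
q = v̄ × d × w = 0.5950 × 0.89 × 3.16 = 1.673 m³/s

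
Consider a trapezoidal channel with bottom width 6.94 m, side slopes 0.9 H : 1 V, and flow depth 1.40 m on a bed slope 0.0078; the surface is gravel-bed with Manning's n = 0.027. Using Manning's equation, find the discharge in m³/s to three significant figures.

A = (b + z·y)·y = (6.94 + 0.9×1.40)×1.40 = 11.48 m²
P = b + 2y√(1+z²) = 6.94 + 2×1.40×√(1+0.9²) = 10.71 m
R = A/P = 11.48/10.71 = 1.072 m
Q = (1/n)·A·R^(2/3)·S^(1/2) = (1/0.027) × 11.48 × 1.072^(2/3) × 0.0078^(1/2) = 39.34 m³/s

39.3 m³/s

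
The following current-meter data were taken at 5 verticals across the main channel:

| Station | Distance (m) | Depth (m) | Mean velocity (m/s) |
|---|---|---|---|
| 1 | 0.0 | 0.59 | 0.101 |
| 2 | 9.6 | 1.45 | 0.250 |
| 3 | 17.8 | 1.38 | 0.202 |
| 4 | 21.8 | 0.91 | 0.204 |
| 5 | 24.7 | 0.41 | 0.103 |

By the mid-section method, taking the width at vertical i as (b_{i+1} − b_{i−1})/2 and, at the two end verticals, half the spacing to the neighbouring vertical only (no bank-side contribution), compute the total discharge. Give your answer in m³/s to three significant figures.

5.91 m³/s

w_1 = (9.6 − 0.0)/2 = 4.8 m; q_1 = 0.101 × 0.59 × 4.8 = 0.2860 m³/s
w_2 = (17.8 − 0.0)/2 = 8.9 m; q_2 = 0.250 × 1.45 × 8.9 = 3.226 m³/s
w_3 = (21.8 − 9.6)/2 = 6.1 m; q_3 = 0.202 × 1.38 × 6.1 = 1.700 m³/s
w_4 = (24.7 − 17.8)/2 = 3.45 m; q_4 = 0.204 × 0.91 × 3.45 = 0.6405 m³/s
w_5 = (24.7 − 21.8)/2 = 1.45 m; q_5 = 0.103 × 0.41 × 1.45 = 0.06123 m³/s
Q = Σ qᵢ = 5.914 m³/s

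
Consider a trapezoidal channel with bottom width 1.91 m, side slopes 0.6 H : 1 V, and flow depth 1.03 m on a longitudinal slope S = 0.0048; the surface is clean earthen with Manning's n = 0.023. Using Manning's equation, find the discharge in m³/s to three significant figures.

5.60 m³/s

A = (b + z·y)·y = (1.91 + 0.6×1.03)×1.03 = 2.604 m²
P = b + 2y√(1+z²) = 1.91 + 2×1.03×√(1+0.6²) = 4.312 m
R = A/P = 2.604/4.312 = 0.6038 m
Q = (1/n)·A·R^(2/3)·S^(1/2) = (1/0.023) × 2.604 × 0.6038^(2/3) × 0.0048^(1/2) = 5.603 m³/s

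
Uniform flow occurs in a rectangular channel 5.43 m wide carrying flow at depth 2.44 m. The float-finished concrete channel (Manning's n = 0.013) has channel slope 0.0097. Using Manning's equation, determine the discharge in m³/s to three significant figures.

119 m³/s

A = b·y = 5.43 × 2.44 = 13.25 m²
P = b + 2y = 5.43 + 2×2.44 = 10.31 m
R = A/P = 13.25/10.31 = 1.285 m
Q = (1/n)·A·R^(2/3)·S^(1/2) = (1/0.013) × 13.25 × 1.285^(2/3) × 0.0097^(1/2) = 118.6 m³/s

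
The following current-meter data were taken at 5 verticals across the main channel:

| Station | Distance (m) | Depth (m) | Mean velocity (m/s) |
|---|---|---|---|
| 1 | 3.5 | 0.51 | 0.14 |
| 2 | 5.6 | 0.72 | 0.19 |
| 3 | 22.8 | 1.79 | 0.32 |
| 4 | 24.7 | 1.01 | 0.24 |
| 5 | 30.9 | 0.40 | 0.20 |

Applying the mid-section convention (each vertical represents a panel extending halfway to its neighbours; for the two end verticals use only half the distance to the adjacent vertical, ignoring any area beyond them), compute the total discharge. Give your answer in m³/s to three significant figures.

8.10 m³/s

w_1 = (5.6 − 3.5)/2 = 1.05 m; q_1 = 0.14 × 0.51 × 1.05 = 0.07497 m³/s
w_2 = (22.8 − 3.5)/2 = 9.65 m; q_2 = 0.19 × 0.72 × 9.65 = 1.320 m³/s
w_3 = (24.7 − 5.6)/2 = 9.55 m; q_3 = 0.32 × 1.79 × 9.55 = 5.470 m³/s
w_4 = (30.9 − 22.8)/2 = 4.05 m; q_4 = 0.24 × 1.01 × 4.05 = 0.9817 m³/s
w_5 = (30.9 − 24.7)/2 = 3.1 m; q_5 = 0.20 × 0.40 × 3.1 = 0.2480 m³/s
Q = Σ qᵢ = 8.095 m³/s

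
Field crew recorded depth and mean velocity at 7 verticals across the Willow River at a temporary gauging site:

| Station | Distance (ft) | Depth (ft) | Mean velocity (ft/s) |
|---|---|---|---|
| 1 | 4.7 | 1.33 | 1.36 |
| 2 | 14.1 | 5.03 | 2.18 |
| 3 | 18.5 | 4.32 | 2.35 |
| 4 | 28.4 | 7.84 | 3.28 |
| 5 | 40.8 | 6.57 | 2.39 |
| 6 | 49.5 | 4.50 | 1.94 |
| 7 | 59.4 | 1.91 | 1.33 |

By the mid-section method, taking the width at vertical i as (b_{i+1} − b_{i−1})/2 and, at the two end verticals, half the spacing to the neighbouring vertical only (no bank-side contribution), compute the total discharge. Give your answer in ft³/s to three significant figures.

w_1 = (14.1 − 4.7)/2 = 4.7 ft; q_1 = 1.36 × 1.33 × 4.7 = 8.501 ft³/s
w_2 = (18.5 − 4.7)/2 = 6.9 ft; q_2 = 2.18 × 5.03 × 6.9 = 75.66 ft³/s
w_3 = (28.4 − 14.1)/2 = 7.15 ft; q_3 = 2.35 × 4.32 × 7.15 = 72.59 ft³/s
w_4 = (40.8 − 18.5)/2 = 11.15 ft; q_4 = 3.28 × 7.84 × 11.15 = 286.7 ft³/s
w_5 = (49.5 − 28.4)/2 = 10.55 ft; q_5 = 2.39 × 6.57 × 10.55 = 165.7 ft³/s
w_6 = (59.4 − 40.8)/2 = 9.3 ft; q_6 = 1.94 × 4.50 × 9.3 = 81.19 ft³/s
w_7 = (59.4 − 49.5)/2 = 4.95 ft; q_7 = 1.33 × 1.91 × 4.95 = 12.57 ft³/s
Q = Σ qᵢ = 702.9 ft³/s

703 ft³/s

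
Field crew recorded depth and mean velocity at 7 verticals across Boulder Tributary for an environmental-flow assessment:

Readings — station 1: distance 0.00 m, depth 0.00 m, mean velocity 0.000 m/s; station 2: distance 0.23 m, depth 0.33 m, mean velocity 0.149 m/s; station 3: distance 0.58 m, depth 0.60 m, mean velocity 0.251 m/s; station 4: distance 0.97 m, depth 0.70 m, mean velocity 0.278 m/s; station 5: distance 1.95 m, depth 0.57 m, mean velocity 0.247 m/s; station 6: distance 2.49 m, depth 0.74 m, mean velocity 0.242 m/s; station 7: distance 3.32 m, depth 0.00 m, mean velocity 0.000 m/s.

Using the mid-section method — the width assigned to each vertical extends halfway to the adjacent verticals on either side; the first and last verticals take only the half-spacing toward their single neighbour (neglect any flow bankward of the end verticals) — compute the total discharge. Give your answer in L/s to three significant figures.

433 L/s

w_2 = (0.58 − 0.00)/2 = 0.29 m; q_2 = 0.149 × 0.33 × 0.29 = 0.01426 m³/s
w_3 = (0.97 − 0.23)/2 = 0.37 m; q_3 = 0.251 × 0.60 × 0.37 = 0.05572 m³/s
w_4 = (1.95 − 0.58)/2 = 0.685 m; q_4 = 0.278 × 0.70 × 0.685 = 0.1333 m³/s
w_5 = (2.49 − 0.97)/2 = 0.76 m; q_5 = 0.247 × 0.57 × 0.76 = 0.1070 m³/s
w_6 = (3.32 − 1.95)/2 = 0.685 m; q_6 = 0.242 × 0.74 × 0.685 = 0.1227 m³/s
Stations 1, 7 contribute zero (depth or velocity is 0).
Q = Σ qᵢ = 0.4330 m³/s
= 0.4330 × 1000 = 433.0 L/s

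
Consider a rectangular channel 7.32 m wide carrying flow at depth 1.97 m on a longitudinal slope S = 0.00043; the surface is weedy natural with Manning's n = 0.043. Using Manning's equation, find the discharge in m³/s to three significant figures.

A = b·y = 7.32 × 1.97 = 14.42 m²
P = b + 2y = 7.32 + 2×1.97 = 11.26 m
R = A/P = 14.42/11.26 = 1.281 m
Q = (1/n)·A·R^(2/3)·S^(1/2) = (1/0.043) × 14.42 × 1.281^(2/3) × 0.00043^(1/2) = 8.201 m³/s

8.20 m³/s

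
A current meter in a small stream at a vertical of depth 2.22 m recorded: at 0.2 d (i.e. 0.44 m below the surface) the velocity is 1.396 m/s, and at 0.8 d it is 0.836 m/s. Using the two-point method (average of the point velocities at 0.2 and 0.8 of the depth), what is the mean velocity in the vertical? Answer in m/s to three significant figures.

v̄ = (1.396 + 0.836) / 2 = 1.116 m/s

1.12 m/s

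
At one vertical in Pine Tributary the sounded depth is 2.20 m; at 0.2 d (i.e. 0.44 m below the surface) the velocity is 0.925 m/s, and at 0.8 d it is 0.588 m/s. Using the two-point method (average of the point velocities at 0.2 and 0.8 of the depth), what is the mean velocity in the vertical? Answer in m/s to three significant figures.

0.757 m/s

v̄ = (0.925 + 0.588) / 2 = 0.7565 m/s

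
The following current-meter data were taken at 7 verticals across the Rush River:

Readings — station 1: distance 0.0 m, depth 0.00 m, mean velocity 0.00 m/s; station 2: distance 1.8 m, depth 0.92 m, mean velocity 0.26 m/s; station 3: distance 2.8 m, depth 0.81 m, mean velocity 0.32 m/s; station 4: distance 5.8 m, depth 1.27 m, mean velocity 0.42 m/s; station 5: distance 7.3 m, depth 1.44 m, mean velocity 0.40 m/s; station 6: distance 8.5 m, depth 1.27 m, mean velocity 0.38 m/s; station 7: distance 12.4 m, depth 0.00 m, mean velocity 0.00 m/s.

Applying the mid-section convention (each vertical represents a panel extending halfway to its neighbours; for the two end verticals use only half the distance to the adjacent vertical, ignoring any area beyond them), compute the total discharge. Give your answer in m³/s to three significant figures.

4.06 m³/s

w_2 = (2.8 − 0.0)/2 = 1.4 m; q_2 = 0.26 × 0.92 × 1.4 = 0.3349 m³/s
w_3 = (5.8 − 1.8)/2 = 2 m; q_3 = 0.32 × 0.81 × 2 = 0.5184 m³/s
w_4 = (7.3 − 2.8)/2 = 2.25 m; q_4 = 0.42 × 1.27 × 2.25 = 1.200 m³/s
w_5 = (8.5 − 5.8)/2 = 1.35 m; q_5 = 0.40 × 1.44 × 1.35 = 0.7776 m³/s
w_6 = (12.4 − 7.3)/2 = 2.55 m; q_6 = 0.38 × 1.27 × 2.55 = 1.231 m³/s
Stations 1, 7 contribute zero (depth or velocity is 0).
Q = Σ qᵢ = 4.062 m³/s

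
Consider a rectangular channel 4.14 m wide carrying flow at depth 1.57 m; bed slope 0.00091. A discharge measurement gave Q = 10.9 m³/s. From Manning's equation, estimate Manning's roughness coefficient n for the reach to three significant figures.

A = b·y = 4.14 × 1.57 = 6.500 m²
P = b + 2y = 4.14 + 2×1.57 = 7.280 m
R = A/P = 6.500/7.280 = 0.8928 m
n = (1/Q)·A·R^(2/3)·S^(1/2) = (1/10.9) × 6.500 × 0.9272 × 0.03017 = 0.01668

0.0167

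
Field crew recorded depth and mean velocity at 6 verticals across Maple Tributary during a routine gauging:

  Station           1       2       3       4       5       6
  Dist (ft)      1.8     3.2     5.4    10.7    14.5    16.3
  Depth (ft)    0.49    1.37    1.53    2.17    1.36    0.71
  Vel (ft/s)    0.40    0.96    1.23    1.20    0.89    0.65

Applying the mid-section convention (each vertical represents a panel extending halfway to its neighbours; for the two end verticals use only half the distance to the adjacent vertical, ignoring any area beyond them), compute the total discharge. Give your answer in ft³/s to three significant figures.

25.2 ft³/s

w_1 = (3.2 − 1.8)/2 = 0.7 ft; q_1 = 0.40 × 0.49 × 0.7 = 0.1372 ft³/s
w_2 = (5.4 − 1.8)/2 = 1.8 ft; q_2 = 0.96 × 1.37 × 1.8 = 2.367 ft³/s
w_3 = (10.7 − 3.2)/2 = 3.75 ft; q_3 = 1.23 × 1.53 × 3.75 = 7.057 ft³/s
w_4 = (14.5 − 5.4)/2 = 4.55 ft; q_4 = 1.20 × 2.17 × 4.55 = 11.85 ft³/s
w_5 = (16.3 − 10.7)/2 = 2.8 ft; q_5 = 0.89 × 1.36 × 2.8 = 3.389 ft³/s
w_6 = (16.3 − 14.5)/2 = 0.9 ft; q_6 = 0.65 × 0.71 × 0.9 = 0.4154 ft³/s
Q = Σ qᵢ = 25.21 ft³/s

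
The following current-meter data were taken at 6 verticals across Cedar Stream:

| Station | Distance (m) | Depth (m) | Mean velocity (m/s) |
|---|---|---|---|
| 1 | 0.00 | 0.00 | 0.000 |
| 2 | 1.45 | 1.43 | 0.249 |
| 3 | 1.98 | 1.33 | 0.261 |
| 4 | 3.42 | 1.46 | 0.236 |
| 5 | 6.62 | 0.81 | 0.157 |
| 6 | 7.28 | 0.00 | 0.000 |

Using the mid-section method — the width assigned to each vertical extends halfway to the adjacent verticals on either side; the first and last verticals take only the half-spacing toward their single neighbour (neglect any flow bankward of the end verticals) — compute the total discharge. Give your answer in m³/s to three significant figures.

1.74 m³/s

w_2 = (1.98 − 0.00)/2 = 0.99 m; q_2 = 0.249 × 1.43 × 0.99 = 0.3525 m³/s
w_3 = (3.42 − 1.45)/2 = 0.985 m; q_3 = 0.261 × 1.33 × 0.985 = 0.3419 m³/s
w_4 = (6.62 − 1.98)/2 = 2.32 m; q_4 = 0.236 × 1.46 × 2.32 = 0.7994 m³/s
w_5 = (7.28 − 3.42)/2 = 1.93 m; q_5 = 0.157 × 0.81 × 1.93 = 0.2454 m³/s
Stations 1, 6 contribute zero (depth or velocity is 0).
Q = Σ qᵢ = 1.739 m³/s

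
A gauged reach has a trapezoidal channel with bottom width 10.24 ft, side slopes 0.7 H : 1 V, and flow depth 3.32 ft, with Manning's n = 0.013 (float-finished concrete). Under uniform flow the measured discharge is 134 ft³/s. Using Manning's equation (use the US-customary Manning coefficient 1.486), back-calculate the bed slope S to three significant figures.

A = (b + z·y)·y = (10.24 + 0.7×3.32)×3.32 = 41.71 ft²
P = b + 2y√(1+z²) = 10.24 + 2×3.32×√(1+0.7²) = 18.35 ft
R = A/P = 41.71/18.35 = 2.274 ft
S = (Q·n / (1.486·A·R^(2/3)))² = (134×0.013 / (1.486×41.71×1.729))² = 0.0002642

0.000264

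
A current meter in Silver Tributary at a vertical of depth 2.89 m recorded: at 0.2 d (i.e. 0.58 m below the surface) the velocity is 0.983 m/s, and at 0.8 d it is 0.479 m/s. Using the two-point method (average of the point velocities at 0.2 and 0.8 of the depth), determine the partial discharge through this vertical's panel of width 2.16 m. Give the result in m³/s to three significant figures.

4.56 m³/s

v̄ = (0.983 + 0.479) / 2 = 0.7310 m/s
q = v̄ × d × w = 0.7310 × 2.89 × 2.16 = 4.563 m³/s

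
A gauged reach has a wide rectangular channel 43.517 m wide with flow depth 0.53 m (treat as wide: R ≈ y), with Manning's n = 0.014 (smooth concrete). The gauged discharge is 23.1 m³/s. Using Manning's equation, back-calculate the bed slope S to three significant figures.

0.000458

A = b·y = 43.517 × 0.53 = 23.06 m²
Wide channel: R ≈ y = 0.53 m
S = (Q·n / (1·A·R^(2/3)))² = (23.1×0.014 / (1×23.06×0.6549))² = 0.0004584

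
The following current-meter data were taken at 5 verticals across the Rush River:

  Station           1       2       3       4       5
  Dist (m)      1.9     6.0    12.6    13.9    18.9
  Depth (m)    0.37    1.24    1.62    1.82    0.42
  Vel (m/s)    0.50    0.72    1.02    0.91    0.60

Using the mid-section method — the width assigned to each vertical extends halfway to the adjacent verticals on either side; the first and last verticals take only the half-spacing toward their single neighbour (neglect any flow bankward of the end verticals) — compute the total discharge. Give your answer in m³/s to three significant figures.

17.5 m³/s

w_1 = (6.0 − 1.9)/2 = 2.05 m; q_1 = 0.50 × 0.37 × 2.05 = 0.3793 m³/s
w_2 = (12.6 − 1.9)/2 = 5.35 m; q_2 = 0.72 × 1.24 × 5.35 = 4.776 m³/s
w_3 = (13.9 − 6.0)/2 = 3.95 m; q_3 = 1.02 × 1.62 × 3.95 = 6.527 m³/s
w_4 = (18.9 − 12.6)/2 = 3.15 m; q_4 = 0.91 × 1.82 × 3.15 = 5.217 m³/s
w_5 = (18.9 − 13.9)/2 = 2.5 m; q_5 = 0.60 × 0.42 × 2.5 = 0.6300 m³/s
Q = Σ qᵢ = 17.53 m³/s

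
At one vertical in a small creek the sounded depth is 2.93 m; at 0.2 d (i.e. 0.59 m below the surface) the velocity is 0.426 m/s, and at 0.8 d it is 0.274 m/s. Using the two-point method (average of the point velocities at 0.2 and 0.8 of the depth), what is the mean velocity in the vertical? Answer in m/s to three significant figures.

0.350 m/s

v̄ = (0.426 + 0.274) / 2 = 0.3500 m/s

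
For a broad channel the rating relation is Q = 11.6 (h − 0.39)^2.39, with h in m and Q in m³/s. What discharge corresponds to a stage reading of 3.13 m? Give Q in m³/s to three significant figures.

129 m³/s

Q = 11.6 × (3.13 − 0.39)^2.39 = 11.6 × 2.74^2.39 = 129.0 m³/s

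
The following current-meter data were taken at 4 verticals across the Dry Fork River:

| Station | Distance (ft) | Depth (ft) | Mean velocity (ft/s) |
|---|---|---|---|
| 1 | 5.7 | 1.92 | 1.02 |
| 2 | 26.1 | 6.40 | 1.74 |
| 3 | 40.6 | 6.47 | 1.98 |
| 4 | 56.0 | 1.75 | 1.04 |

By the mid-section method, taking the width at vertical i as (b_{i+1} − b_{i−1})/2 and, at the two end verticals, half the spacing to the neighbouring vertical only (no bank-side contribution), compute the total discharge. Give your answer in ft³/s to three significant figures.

w_1 = (26.1 − 5.7)/2 = 10.2 ft; q_1 = 1.02 × 1.92 × 10.2 = 19.98 ft³/s
w_2 = (40.6 − 5.7)/2 = 17.45 ft; q_2 = 1.74 × 6.40 × 17.45 = 194.3 ft³/s
w_3 = (56.0 − 26.1)/2 = 14.95 ft; q_3 = 1.98 × 6.47 × 14.95 = 191.5 ft³/s
w_4 = (56.0 − 40.6)/2 = 7.7 ft; q_4 = 1.04 × 1.75 × 7.7 = 14.01 ft³/s
Q = Σ qᵢ = 419.8 ft³/s

420 ft³/s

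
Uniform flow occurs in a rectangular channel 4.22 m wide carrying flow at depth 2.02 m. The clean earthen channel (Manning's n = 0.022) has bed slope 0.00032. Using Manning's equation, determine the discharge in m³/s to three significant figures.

7.08 m³/s

A = b·y = 4.22 × 2.02 = 8.524 m²
P = b + 2y = 4.22 + 2×2.02 = 8.260 m
R = A/P = 8.524/8.260 = 1.032 m
Q = (1/n)·A·R^(2/3)·S^(1/2) = (1/0.022) × 8.524 × 1.032^(2/3) × 0.00032^(1/2) = 7.078 m³/s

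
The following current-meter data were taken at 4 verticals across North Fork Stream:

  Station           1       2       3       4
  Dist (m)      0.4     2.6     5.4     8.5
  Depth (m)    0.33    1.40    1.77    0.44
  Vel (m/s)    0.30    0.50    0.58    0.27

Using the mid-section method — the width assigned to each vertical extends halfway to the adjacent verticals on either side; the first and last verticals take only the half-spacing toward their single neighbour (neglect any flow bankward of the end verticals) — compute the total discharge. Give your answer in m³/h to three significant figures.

w_1 = (2.6 − 0.4)/2 = 1.1 m; q_1 = 0.30 × 0.33 × 1.1 = 0.1089 m³/s
w_2 = (5.4 − 0.4)/2 = 2.5 m; q_2 = 0.50 × 1.40 × 2.5 = 1.750 m³/s
w_3 = (8.5 − 2.6)/2 = 2.95 m; q_3 = 0.58 × 1.77 × 2.95 = 3.028 m³/s
w_4 = (8.5 − 5.4)/2 = 1.55 m; q_4 = 0.27 × 0.44 × 1.55 = 0.1841 m³/s
Q = Σ qᵢ = 5.072 m³/s
= 5.072 × 3600 = 18260 m³/h

18300 m³/h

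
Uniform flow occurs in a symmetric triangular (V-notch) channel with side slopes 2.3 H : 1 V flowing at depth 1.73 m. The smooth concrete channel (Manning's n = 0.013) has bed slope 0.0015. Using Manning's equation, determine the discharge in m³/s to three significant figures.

17.6 m³/s

A = z·y² = 2.3×1.73² = 6.884 m²
P = 2y√(1+z²) = 2×1.73×√(1+2.3²) = 8.678 m
R = A/P = 6.884/8.678 = 0.7933 m
Q = (1/n)·A·R^(2/3)·S^(1/2) = (1/0.013) × 6.884 × 0.7933^(2/3) × 0.0015^(1/2) = 17.57 m³/s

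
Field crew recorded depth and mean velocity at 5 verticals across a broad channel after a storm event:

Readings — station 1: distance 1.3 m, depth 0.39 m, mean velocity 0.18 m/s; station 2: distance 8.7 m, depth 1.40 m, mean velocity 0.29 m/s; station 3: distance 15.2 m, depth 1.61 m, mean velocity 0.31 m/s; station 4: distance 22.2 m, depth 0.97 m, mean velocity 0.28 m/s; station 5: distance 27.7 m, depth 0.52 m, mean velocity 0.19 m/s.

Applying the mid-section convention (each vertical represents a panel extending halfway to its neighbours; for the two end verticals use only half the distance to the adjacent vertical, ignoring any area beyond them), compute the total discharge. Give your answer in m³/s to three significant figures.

w_1 = (8.7 − 1.3)/2 = 3.7 m; q_1 = 0.18 × 0.39 × 3.7 = 0.2597 m³/s
w_2 = (15.2 − 1.3)/2 = 6.95 m; q_2 = 0.29 × 1.40 × 6.95 = 2.822 m³/s
w_3 = (22.2 − 8.7)/2 = 6.75 m; q_3 = 0.31 × 1.61 × 6.75 = 3.369 m³/s
w_4 = (27.7 − 15.2)/2 = 6.25 m; q_4 = 0.28 × 0.97 × 6.25 = 1.698 m³/s
w_5 = (27.7 − 22.2)/2 = 2.75 m; q_5 = 0.19 × 0.52 × 2.75 = 0.2717 m³/s
Q = Σ qᵢ = 8.420 m³/s

8.42 m³/s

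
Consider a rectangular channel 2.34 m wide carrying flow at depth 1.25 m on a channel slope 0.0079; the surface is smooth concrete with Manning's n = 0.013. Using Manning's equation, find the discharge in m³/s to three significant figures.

14.3 m³/s

A = b·y = 2.34 × 1.25 = 2.925 m²
P = b + 2y = 2.34 + 2×1.25 = 4.840 m
R = A/P = 2.925/4.840 = 0.6043 m
Q = (1/n)·A·R^(2/3)·S^(1/2) = (1/0.013) × 2.925 × 0.6043^(2/3) × 0.0079^(1/2) = 14.29 m³/s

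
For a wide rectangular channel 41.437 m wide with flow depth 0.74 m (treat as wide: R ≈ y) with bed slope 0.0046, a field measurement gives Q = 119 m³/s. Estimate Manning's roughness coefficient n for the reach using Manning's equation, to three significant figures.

0.0143

A = b·y = 41.437 × 0.74 = 30.66 m²
Wide channel: R ≈ y = 0.74 m
n = (1/Q)·A·R^(2/3)·S^(1/2) = (1/119) × 30.66 × 0.8181 × 0.06782 = 0.01430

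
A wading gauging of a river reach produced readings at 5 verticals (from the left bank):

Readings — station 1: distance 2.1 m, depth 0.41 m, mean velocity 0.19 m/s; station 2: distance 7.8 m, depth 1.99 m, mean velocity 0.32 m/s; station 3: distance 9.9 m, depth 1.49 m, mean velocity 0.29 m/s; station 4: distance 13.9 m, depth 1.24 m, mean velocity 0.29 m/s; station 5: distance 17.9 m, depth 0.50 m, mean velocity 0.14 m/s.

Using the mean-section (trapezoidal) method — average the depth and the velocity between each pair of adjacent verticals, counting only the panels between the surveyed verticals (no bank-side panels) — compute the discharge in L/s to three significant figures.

Panel 1-2: Δb = 5.7 m, d̄ = (0.41+1.99)/2 = 1.2, v̄ = (0.19+0.32)/2 = 0.255 → q = 5.7×1.2×0.255 = 1.744 m³/s
Panel 2-3: Δb = 2.1 m, d̄ = (1.99+1.49)/2 = 1.74, v̄ = (0.32+0.29)/2 = 0.305 → q = 2.1×1.74×0.305 = 1.114 m³/s
Panel 3-4: Δb = 4 m, d̄ = (1.49+1.24)/2 = 1.365, v̄ = (0.29+0.29)/2 = 0.29 → q = 4×1.365×0.29 = 1.583 m³/s
Panel 4-5: Δb = 4 m, d̄ = (1.24+0.50)/2 = 0.87, v̄ = (0.29+0.14)/2 = 0.215 → q = 4×0.87×0.215 = 0.7482 m³/s
Q = Σ q = 5.190 m³/s
= 5.190 × 1000 = 5190 L/s

5190 L/s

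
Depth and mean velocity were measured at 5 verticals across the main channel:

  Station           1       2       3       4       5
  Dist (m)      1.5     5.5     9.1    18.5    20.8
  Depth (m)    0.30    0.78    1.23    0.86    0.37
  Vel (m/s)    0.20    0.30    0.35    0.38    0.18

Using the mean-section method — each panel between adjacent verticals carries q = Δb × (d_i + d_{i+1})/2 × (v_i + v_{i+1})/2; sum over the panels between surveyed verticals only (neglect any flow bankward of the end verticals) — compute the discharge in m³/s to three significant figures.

5.70 m³/s

Panel 1-2: Δb = 4 m, d̄ = (0.30+0.78)/2 = 0.54, v̄ = (0.20+0.30)/2 = 0.25 → q = 4×0.54×0.25 = 0.5400 m³/s
Panel 2-3: Δb = 3.6 m, d̄ = (0.78+1.23)/2 = 1.005, v̄ = (0.30+0.35)/2 = 0.325 → q = 3.6×1.005×0.325 = 1.176 m³/s
Panel 3-4: Δb = 9.4 m, d̄ = (1.23+0.86)/2 = 1.045, v̄ = (0.35+0.38)/2 = 0.365 → q = 9.4×1.045×0.365 = 3.585 m³/s
Panel 4-5: Δb = 2.3 m, d̄ = (0.86+0.37)/2 = 0.615, v̄ = (0.38+0.18)/2 = 0.28 → q = 2.3×0.615×0.28 = 0.3961 m³/s
Q = Σ q = 5.697 m³/s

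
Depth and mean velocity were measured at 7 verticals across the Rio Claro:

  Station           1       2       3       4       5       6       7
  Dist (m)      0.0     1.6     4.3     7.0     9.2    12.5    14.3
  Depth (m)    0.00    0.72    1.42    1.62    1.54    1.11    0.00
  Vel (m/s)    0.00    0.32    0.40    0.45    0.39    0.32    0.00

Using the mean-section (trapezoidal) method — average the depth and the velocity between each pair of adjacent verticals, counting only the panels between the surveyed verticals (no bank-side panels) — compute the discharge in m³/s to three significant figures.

Panel 1-2: Δb = 1.6 m, d̄ = (0.00+0.72)/2 = 0.36, v̄ = (0.00+0.32)/2 = 0.16 → q = 1.6×0.36×0.16 = 0.09216 m³/s
Panel 2-3: Δb = 2.7 m, d̄ = (0.72+1.42)/2 = 1.07, v̄ = (0.32+0.40)/2 = 0.36 → q = 2.7×1.07×0.36 = 1.040 m³/s
Panel 3-4: Δb = 2.7 m, d̄ = (1.42+1.62)/2 = 1.52, v̄ = (0.40+0.45)/2 = 0.425 → q = 2.7×1.52×0.425 = 1.744 m³/s
Panel 4-5: Δb = 2.2 m, d̄ = (1.62+1.54)/2 = 1.58, v̄ = (0.45+0.39)/2 = 0.42 → q = 2.2×1.58×0.42 = 1.460 m³/s
Panel 5-6: Δb = 3.3 m, d̄ = (1.54+1.11)/2 = 1.325, v̄ = (0.39+0.32)/2 = 0.355 → q = 3.3×1.325×0.355 = 1.552 m³/s
Panel 6-7: Δb = 1.8 m, d̄ = (1.11+0.00)/2 = 0.555, v̄ = (0.32+0.00)/2 = 0.16 → q = 1.8×0.555×0.16 = 0.1598 m³/s
Q = Σ q = 6.048 m³/s

6.05 m³/s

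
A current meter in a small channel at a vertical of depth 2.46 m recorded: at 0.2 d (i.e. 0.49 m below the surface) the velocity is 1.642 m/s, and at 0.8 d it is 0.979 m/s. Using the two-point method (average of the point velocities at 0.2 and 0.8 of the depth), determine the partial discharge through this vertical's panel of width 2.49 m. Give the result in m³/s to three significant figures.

v̄ = (1.642 + 0.979) / 2 = 1.311 m/s
q = v̄ × d × w = 1.311 × 2.46 × 2.49 = 8.027 m³/s

8.03 m³/s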